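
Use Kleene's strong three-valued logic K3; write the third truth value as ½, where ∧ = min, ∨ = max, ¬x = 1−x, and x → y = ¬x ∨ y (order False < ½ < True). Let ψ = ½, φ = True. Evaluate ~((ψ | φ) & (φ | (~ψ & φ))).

ψ | φ = ½ | True = True
~ψ = ~½ = ½
~ψ & φ = ½ & True = ½
φ | (~ψ & φ) = True | ½ = True
(ψ | φ) & (φ | (~ψ & φ)) = True & True = True
~((ψ | φ) & (φ | (~ψ & φ))) = ~True = False

False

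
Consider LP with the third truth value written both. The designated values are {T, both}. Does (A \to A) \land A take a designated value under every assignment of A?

Countermodel: A=F gives F, which is not designated.

No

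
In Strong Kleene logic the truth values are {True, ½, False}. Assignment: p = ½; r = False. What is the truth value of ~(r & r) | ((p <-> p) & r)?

True

r & r = False & False = False
~(r & r) = ~False = True
p <-> p = ½ <-> ½ = ½
(p <-> p) & r = ½ & False = False
~(r & r) | ((p <-> p) & r) = True | False = True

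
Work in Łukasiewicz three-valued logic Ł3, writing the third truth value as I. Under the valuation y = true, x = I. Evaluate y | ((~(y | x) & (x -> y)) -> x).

y | x = true | I = true
~(y | x) = ~true = false
x -> y = I -> true = true
~(y | x) & (x -> y) = false & true = false
(~(y | x) & (x -> y)) -> x = false -> I = true
y | ((~(y | x) & (x -> y)) -> x) = true | true = true

true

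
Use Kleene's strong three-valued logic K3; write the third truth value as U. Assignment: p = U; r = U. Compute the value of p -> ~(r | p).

U

r | p = U | U = U
~(r | p) = ~U = U
p -> ~(r | p) = U -> U = U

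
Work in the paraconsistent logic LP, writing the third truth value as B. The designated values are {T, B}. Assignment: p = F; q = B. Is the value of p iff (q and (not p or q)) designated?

Yes

not p = not F = T
not p or q = T or B = T
q and (not p or q) = B and T = B
p iff (q and (not p or q)) = F iff B = B
B ∈ {T, B}.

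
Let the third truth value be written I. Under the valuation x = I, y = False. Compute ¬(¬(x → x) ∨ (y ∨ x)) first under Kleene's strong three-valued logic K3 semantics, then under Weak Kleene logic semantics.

I; I

In Kleene's strong three-valued logic K3: x → x = I → I = I  [¬I ∨ I]
¬(x → x) = ¬I = I
y ∨ x = False ∨ I = I
¬(x → x) ∨ (y ∨ x) = I ∨ I = I
¬(¬(x → x) ∨ (y ∨ x)) = ¬I = I
In Weak Kleene logic: x → x = I → I = I  [any arg is the third value ⇒ result is the third value]
¬(x → x) = ¬I = I
y ∨ x = False ∨ I = I
¬(x → x) ∨ (y ∨ x) = I ∨ I = I
¬(¬(x → x) ∨ (y ∨ x)) = ¬I = I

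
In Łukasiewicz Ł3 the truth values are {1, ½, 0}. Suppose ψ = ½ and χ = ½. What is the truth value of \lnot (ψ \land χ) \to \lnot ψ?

1

ψ \land χ = ½ \land ½ = ½
\lnot (ψ \land χ) = \lnot ½ = ½
\lnot ψ = \lnot ½ = ½
\lnot (ψ \land χ) \to \lnot ψ = ½ \to ½ = 1  [min(1, 1−½+½)]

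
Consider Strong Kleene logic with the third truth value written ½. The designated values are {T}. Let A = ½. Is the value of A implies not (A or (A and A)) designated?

No

A and A = ½ and ½ = ½
A or (A and A) = ½ or ½ = ½
not (A or (A and A)) = not ½ = ½
A implies not (A or (A and A)) = ½ implies ½ = ½  [not ½ or ½]
½ ∉ {T}.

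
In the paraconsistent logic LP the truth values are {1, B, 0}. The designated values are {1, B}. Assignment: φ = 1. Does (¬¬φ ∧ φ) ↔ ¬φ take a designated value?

¬φ = ¬1 = 0
¬¬φ = ¬0 = 1
¬¬φ ∧ φ = 1 ∧ 1 = 1
¬φ = ¬1 = 0
(¬¬φ ∧ φ) ↔ ¬φ = 1 ↔ 0 = 0
0 ∉ {1, B}.

No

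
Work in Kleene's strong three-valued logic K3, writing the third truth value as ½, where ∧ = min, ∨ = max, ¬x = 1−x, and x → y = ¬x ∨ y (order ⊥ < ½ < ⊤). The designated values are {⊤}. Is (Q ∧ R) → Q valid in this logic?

Countermodel: Q=½, R=⊤ gives ½, which is not designated.

No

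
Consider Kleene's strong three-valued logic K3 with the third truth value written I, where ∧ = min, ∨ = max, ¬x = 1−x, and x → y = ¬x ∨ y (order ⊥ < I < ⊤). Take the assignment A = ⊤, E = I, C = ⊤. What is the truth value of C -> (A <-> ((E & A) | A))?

E & A = I & ⊤ = I
(E & A) | A = I | ⊤ = ⊤
A <-> ((E & A) | A) = ⊤ <-> ⊤ = ⊤
C -> (A <-> ((E & A) | A)) = ⊤ -> ⊤ = ⊤

⊤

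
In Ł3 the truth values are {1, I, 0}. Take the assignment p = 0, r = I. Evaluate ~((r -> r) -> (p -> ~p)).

0

r -> r = I -> I = 1  [min(1, 1−½+½)]
~p = ~0 = 1
p -> ~p = 0 -> 1 = 1
(r -> r) -> (p -> ~p) = 1 -> 1 = 1
~((r -> r) -> (p -> ~p)) = ~1 = 0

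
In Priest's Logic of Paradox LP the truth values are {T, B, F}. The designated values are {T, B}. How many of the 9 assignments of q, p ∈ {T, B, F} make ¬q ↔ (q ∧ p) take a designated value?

Of the 9 assignments, 5 give a value in {T, B}.

5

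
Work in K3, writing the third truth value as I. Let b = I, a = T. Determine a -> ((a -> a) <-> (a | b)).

a -> a = T -> T = T
a | b = T | I = T
(a -> a) <-> (a | b) = T <-> T = T
a -> ((a -> a) <-> (a | b)) = T -> T = T

T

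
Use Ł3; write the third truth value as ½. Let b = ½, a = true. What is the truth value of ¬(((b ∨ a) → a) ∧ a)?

false

b ∨ a = ½ ∨ true = true
(b ∨ a) → a = true → true = true
((b ∨ a) → a) ∧ a = true ∧ true = true
¬(((b ∨ a) → a) ∧ a) = ¬true = false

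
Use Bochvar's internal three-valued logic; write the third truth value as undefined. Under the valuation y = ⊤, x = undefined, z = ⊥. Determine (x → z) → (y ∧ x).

x → z = undefined → ⊥ = undefined
y ∧ x = ⊤ ∧ undefined = undefined
(x → z) → (y ∧ x) = undefined → undefined = undefined

undefined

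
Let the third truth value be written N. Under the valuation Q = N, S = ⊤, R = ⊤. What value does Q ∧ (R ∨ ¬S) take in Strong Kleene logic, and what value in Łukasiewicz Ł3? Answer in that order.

N; N

In Strong Kleene logic: ¬S = ¬⊤ = ⊥
R ∨ ¬S = ⊤ ∨ ⊥ = ⊤
Q ∧ (R ∨ ¬S) = N ∧ ⊤ = N
In Łukasiewicz Ł3: ¬S = ¬⊤ = ⊥
R ∨ ¬S = ⊤ ∨ ⊥ = ⊤
Q ∧ (R ∨ ¬S) = N ∧ ⊤ = N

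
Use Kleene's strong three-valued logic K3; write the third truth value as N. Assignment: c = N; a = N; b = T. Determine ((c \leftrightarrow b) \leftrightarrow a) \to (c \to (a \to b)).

T

c \leftrightarrow b = N \leftrightarrow T = N
(c \leftrightarrow b) \leftrightarrow a = N \leftrightarrow N = N
a \to b = N \to T = T  [\lnot N \lor T]
c \to (a \to b) = N \to T = T
((c \leftrightarrow b) \leftrightarrow a) \to (c \to (a \to b)) = N \to T = T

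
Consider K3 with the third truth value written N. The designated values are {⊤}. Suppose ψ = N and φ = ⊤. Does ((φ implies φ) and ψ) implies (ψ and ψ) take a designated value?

φ implies φ = ⊤ implies ⊤ = ⊤
(φ implies φ) and ψ = ⊤ and N = N
ψ and ψ = N and N = N
((φ implies φ) and ψ) implies (ψ and ψ) = N implies N = N  [not N or N]
N ∉ {⊤}.

No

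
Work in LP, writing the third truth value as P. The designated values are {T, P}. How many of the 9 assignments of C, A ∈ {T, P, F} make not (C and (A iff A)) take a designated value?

Of the 9 assignments, 7 give a value in {T, P}.

7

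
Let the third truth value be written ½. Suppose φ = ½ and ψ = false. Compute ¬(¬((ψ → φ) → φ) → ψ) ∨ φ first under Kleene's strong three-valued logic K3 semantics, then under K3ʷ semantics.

In Kleene's strong three-valued logic K3: ψ → φ = false → ½ = true  [¬false ∨ ½]
(ψ → φ) → φ = true → ½ = ½
¬((ψ → φ) → φ) = ¬½ = ½
¬((ψ → φ) → φ) → ψ = ½ → false = ½
¬(¬((ψ → φ) → φ) → ψ) = ¬½ = ½
¬(¬((ψ → φ) → φ) → ψ) ∨ φ = ½ ∨ ½ = ½
In K3ʷ: ψ → φ = false → ½ = ½  [any arg is the third value ⇒ result is the third value]
(ψ → φ) → φ = ½ → ½ = ½
¬((ψ → φ) → φ) = ¬½ = ½
¬((ψ → φ) → φ) → ψ = ½ → false = ½
¬(¬((ψ → φ) → φ) → ψ) = ¬½ = ½
¬(¬((ψ → φ) → φ) → ψ) ∨ φ = ½ ∨ ½ = ½

½; ½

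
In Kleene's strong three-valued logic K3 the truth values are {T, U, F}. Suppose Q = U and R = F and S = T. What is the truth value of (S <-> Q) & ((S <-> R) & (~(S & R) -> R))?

F

S <-> Q = T <-> U = U
S <-> R = T <-> F = F
S & R = T & F = F
~(S & R) = ~F = T
~(S & R) -> R = T -> F = F
(S <-> R) & (~(S & R) -> R) = F & F = F
(S <-> Q) & ((S <-> R) & (~(S & R) -> R)) = U & F = F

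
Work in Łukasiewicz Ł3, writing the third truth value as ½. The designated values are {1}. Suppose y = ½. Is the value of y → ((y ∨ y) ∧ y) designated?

Yes

y ∨ y = ½ ∨ ½ = ½
(y ∨ y) ∧ y = ½ ∧ ½ = ½
y → ((y ∨ y) ∧ y) = ½ → ½ = 1  [min(1, 1−½+½)]
1 ∈ {1}.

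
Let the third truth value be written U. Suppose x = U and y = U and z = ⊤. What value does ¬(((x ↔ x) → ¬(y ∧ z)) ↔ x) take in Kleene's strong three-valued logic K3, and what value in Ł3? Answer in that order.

In Kleene's strong three-valued logic K3: x ↔ x = U ↔ U = U
y ∧ z = U ∧ ⊤ = U
¬(y ∧ z) = ¬U = U
(x ↔ x) → ¬(y ∧ z) = U → U = U  [¬U ∨ U]
((x ↔ x) → ¬(y ∧ z)) ↔ x = U ↔ U = U
¬(((x ↔ x) → ¬(y ∧ z)) ↔ x) = ¬U = U
In Ł3: x ↔ x = U ↔ U = ⊤
y ∧ z = U ∧ ⊤ = U
¬(y ∧ z) = ¬U = U
(x ↔ x) → ¬(y ∧ z) = ⊤ → U = U
((x ↔ x) → ¬(y ∧ z)) ↔ x = U ↔ U = ⊤
¬(((x ↔ x) → ¬(y ∧ z)) ↔ x) = ¬⊤ = ⊥
They differ because Kleene's strong three-valued logic K3 and Ł3 treat U differently under implication.

U; ⊥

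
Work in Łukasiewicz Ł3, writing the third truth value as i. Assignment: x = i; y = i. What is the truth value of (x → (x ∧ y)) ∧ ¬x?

i

x ∧ y = i ∧ i = i
x → (x ∧ y) = i → i = True  [min(1, 1−½+½)]
¬x = ¬i = i
(x → (x ∧ y)) ∧ ¬x = True ∧ i = i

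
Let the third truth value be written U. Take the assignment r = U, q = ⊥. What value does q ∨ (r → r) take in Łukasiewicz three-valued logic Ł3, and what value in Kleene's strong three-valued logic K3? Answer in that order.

⊤; U

In Łukasiewicz three-valued logic Ł3: r → r = U → U = ⊤  [min(1, 1−½+½)]
q ∨ (r → r) = ⊥ ∨ ⊤ = ⊤
In Kleene's strong three-valued logic K3: r → r = U → U = U
q ∨ (r → r) = ⊥ ∨ U = U
They differ because Łukasiewicz three-valued logic Ł3 and Kleene's strong three-valued logic K3 treat U differently under implication.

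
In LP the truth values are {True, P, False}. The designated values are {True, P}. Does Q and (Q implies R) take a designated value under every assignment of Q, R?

No

Countermodel: Q=True, R=False gives False, which is not designated.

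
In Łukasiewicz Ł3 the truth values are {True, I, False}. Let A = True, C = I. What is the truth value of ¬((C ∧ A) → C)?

C ∧ A = I ∧ True = I
(C ∧ A) → C = I → I = True  [min(1, 1−½+½)]
¬((C ∧ A) → C) = ¬True = False

False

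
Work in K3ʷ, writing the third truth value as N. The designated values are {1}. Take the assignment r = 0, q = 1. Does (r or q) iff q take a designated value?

Yes

r or q = 0 or 1 = 1
(r or q) iff q = 1 iff 1 = 1
1 ∈ {1}.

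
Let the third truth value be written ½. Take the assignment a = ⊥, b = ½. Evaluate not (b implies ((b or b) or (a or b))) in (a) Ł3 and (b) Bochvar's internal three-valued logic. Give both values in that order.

⊥; ½

In Ł3: b or b = ½ or ½ = ½
a or b = ⊥ or ½ = ½
(b or b) or (a or b) = ½ or ½ = ½
b implies ((b or b) or (a or b)) = ½ implies ½ = ⊤  [min(1, 1−½+½)]
not (b implies ((b or b) or (a or b))) = not ⊤ = ⊥
In Bochvar's internal three-valued logic: b or b = ½ or ½ = ½
a or b = ⊥ or ½ = ½
(b or b) or (a or b) = ½ or ½ = ½
b implies ((b or b) or (a or b)) = ½ implies ½ = ½  [any arg is the third value ⇒ result is the third value]
not (b implies ((b or b) or (a or b))) = not ½ = ½
They differ because Ł3 and Bochvar's internal three-valued logic treat ½ differently under the binary connectives.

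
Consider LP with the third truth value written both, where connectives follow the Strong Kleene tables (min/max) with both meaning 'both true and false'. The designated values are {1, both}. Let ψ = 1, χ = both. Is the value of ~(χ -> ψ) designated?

χ -> ψ = both -> 1 = 1  [~both | 1]
~(χ -> ψ) = ~1 = 0
0 ∉ {1, both}.

No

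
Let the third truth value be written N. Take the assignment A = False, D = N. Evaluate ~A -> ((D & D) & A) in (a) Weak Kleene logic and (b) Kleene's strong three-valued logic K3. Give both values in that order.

In Weak Kleene logic: ~A = ~False = True
D & D = N & N = N
(D & D) & A = N & False = N
~A -> ((D & D) & A) = True -> N = N  [any arg is the third value ⇒ result is the third value]
In Kleene's strong three-valued logic K3: ~A = ~False = True
D & D = N & N = N
(D & D) & A = N & False = False
~A -> ((D & D) & A) = True -> False = False
They differ because Weak Kleene logic and Kleene's strong three-valued logic K3 treat N differently under the binary connectives.

N; False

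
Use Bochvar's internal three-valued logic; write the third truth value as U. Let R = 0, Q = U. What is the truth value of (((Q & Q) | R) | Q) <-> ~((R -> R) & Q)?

U

Q & Q = U & U = U
(Q & Q) | R = U | 0 = U
((Q & Q) | R) | Q = U | U = U
R -> R = 0 -> 0 = 1
(R -> R) & Q = 1 & U = U
~((R -> R) & Q) = ~U = U
(((Q & Q) | R) | Q) <-> ~((R -> R) & Q) = U <-> U = U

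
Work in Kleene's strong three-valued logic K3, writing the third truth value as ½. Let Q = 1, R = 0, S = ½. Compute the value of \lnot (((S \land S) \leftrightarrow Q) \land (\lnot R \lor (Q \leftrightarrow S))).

½

S \land S = ½ \land ½ = ½
(S \land S) \leftrightarrow Q = ½ \leftrightarrow 1 = ½
\lnot R = \lnot 0 = 1
Q \leftrightarrow S = 1 \leftrightarrow ½ = ½
\lnot R \lor (Q \leftrightarrow S) = 1 \lor ½ = 1
((S \land S) \leftrightarrow Q) \land (\lnot R \lor (Q \leftrightarrow S)) = ½ \land 1 = ½
\lnot (((S \land S) \leftrightarrow Q) \land (\lnot R \lor (Q \leftrightarrow S))) = \lnot ½ = ½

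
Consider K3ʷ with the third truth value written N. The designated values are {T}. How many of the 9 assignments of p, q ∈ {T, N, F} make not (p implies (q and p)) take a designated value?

1

Designated under: (p=T, q=F).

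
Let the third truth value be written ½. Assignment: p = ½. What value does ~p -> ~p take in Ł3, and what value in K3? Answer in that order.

1; ½

In Ł3: ~p = ~½ = ½
~p = ~½ = ½
~p -> ~p = ½ -> ½ = 1  [min(1, 1−½+½)]
In K3: ~p = ~½ = ½
~p = ~½ = ½
~p -> ~p = ½ -> ½ = ½  [~½ | ½]
They differ because Ł3 and K3 treat ½ differently under implication.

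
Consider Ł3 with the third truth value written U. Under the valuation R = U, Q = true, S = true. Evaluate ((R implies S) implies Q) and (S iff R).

R implies S = U implies true = true  [min(1, 1−½+1)]
(R implies S) implies Q = true implies true = true
S iff R = true iff U = U
((R implies S) implies Q) and (S iff R) = true and U = U

U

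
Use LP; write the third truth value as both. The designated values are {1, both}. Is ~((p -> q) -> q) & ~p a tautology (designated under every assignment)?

Countermodel: p=1, q=1 gives 0, which is not designated.

No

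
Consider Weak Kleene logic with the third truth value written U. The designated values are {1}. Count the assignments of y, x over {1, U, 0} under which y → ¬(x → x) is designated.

2

Designated under: (y=0, x=1); (y=0, x=0).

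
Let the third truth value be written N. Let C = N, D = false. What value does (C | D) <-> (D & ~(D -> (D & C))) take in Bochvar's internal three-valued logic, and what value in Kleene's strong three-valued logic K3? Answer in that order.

N; N

In Bochvar's internal three-valued logic: C | D = N | false = N
D & C = false & N = N
D -> (D & C) = false -> N = N  [any arg is the third value ⇒ result is the third value]
~(D -> (D & C)) = ~N = N
D & ~(D -> (D & C)) = false & N = N
(C | D) <-> (D & ~(D -> (D & C))) = N <-> N = N
In Kleene's strong three-valued logic K3: C | D = N | false = N
D & C = false & N = false
D -> (D & C) = false -> false = true
~(D -> (D & C)) = ~true = false
D & ~(D -> (D & C)) = false & false = false
(C | D) <-> (D & ~(D -> (D & C))) = N <-> false = N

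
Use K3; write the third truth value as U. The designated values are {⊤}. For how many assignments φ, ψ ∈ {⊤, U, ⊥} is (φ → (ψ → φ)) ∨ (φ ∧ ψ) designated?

Of the 9 assignments, 7 give a value in {⊤}.

7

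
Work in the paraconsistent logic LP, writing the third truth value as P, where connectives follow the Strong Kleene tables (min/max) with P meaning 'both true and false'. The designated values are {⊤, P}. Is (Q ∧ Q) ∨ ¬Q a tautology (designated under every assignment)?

Yes

Every assignment of Q over {⊤, P, ⊥} gives a value in {⊤, P}.
In particular, with Q=P: (Q ∧ Q) ∨ ¬Q = P.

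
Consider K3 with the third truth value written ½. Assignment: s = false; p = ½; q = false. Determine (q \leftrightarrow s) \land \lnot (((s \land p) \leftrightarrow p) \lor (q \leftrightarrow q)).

false

q \leftrightarrow s = false \leftrightarrow false = true
s \land p = false \land ½ = false
(s \land p) \leftrightarrow p = false \leftrightarrow ½ = ½
q \leftrightarrow q = false \leftrightarrow false = true
((s \land p) \leftrightarrow p) \lor (q \leftrightarrow q) = ½ \lor true = true
\lnot (((s \land p) \leftrightarrow p) \lor (q \leftrightarrow q)) = \lnot true = false
(q \leftrightarrow s) \land \lnot (((s \land p) \leftrightarrow p) \lor (q \leftrightarrow q)) = true \land false = false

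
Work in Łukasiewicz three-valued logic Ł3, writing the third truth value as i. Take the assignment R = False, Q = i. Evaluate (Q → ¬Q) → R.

¬Q = ¬i = i
Q → ¬Q = i → i = True  [min(1, 1−½+½)]
(Q → ¬Q) → R = True → False = False

False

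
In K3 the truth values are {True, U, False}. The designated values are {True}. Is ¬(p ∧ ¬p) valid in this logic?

Countermodel: p=U gives U, which is not designated.

No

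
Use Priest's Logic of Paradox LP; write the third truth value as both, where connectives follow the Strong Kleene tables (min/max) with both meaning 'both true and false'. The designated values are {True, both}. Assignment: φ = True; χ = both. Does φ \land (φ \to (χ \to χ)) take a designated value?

Yes

χ \to χ = both \to both = both  [\lnot both \lor both]
φ \to (χ \to χ) = True \to both = both
φ \land (φ \to (χ \to χ)) = True \land both = both
both ∈ {True, both}.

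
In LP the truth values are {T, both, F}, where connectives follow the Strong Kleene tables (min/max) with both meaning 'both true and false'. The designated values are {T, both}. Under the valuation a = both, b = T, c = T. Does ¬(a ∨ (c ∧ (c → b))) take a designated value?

c → b = T → T = T
c ∧ (c → b) = T ∧ T = T
a ∨ (c ∧ (c → b)) = both ∨ T = T
¬(a ∨ (c ∧ (c → b))) = ¬T = F
F ∉ {T, both}.

No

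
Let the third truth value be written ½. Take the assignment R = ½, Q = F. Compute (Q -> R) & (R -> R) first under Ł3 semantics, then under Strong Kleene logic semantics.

In Ł3: Q -> R = F -> ½ = T  [min(1, 1−0+½)]
R -> R = ½ -> ½ = T
(Q -> R) & (R -> R) = T & T = T
In Strong Kleene logic: Q -> R = F -> ½ = T
R -> R = ½ -> ½ = ½
(Q -> R) & (R -> R) = T & ½ = ½
They differ because Ł3 and Strong Kleene logic treat ½ differently under implication.

T; ½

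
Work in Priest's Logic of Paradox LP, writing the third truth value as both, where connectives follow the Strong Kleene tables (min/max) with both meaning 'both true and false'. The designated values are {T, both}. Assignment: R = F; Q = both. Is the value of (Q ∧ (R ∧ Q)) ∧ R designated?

R ∧ Q = F ∧ both = F
Q ∧ (R ∧ Q) = both ∧ F = F
(Q ∧ (R ∧ Q)) ∧ R = F ∧ F = F
F ∉ {T, both}.

No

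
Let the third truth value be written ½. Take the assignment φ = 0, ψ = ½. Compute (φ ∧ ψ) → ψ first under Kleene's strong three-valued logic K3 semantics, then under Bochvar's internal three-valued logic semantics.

In Kleene's strong three-valued logic K3: φ ∧ ψ = 0 ∧ ½ = 0
(φ ∧ ψ) → ψ = 0 → ½ = 1  [¬0 ∨ ½]
In Bochvar's internal three-valued logic: φ ∧ ψ = 0 ∧ ½ = ½
(φ ∧ ψ) → ψ = ½ → ½ = ½  [any arg is the third value ⇒ result is the third value]
They differ because Kleene's strong three-valued logic K3 and Bochvar's internal three-valued logic treat ½ differently under the binary connectives.

1; ½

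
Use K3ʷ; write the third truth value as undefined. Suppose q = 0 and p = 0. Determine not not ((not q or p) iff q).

not q = not 0 = 1
not q or p = 1 or 0 = 1
(not q or p) iff q = 1 iff 0 = 0
not ((not q or p) iff q) = not 0 = 1
not not ((not q or p) iff q) = not 1 = 0

0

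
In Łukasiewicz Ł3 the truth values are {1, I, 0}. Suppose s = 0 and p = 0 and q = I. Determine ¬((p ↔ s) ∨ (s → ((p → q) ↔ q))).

p ↔ s = 0 ↔ 0 = 1
p → q = 0 → I = 1  [min(1, 1−0+½)]
(p → q) ↔ q = 1 ↔ I = I
s → ((p → q) ↔ q) = 0 → I = 1
(p ↔ s) ∨ (s → ((p → q) ↔ q)) = 1 ∨ 1 = 1
¬((p ↔ s) ∨ (s → ((p → q) ↔ q))) = ¬1 = 0

0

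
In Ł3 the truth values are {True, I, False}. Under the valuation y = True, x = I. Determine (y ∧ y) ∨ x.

y ∧ y = True ∧ True = True
(y ∧ y) ∨ x = True ∨ I = True

True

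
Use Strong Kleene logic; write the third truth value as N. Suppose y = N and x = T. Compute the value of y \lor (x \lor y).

T

x \lor y = T \lor N = T
y \lor (x \lor y) = N \lor T = T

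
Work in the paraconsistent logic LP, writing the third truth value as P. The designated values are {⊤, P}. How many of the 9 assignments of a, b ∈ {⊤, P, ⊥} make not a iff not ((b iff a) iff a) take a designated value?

Of the 9 assignments, 7 give a value in {⊤, P}.

7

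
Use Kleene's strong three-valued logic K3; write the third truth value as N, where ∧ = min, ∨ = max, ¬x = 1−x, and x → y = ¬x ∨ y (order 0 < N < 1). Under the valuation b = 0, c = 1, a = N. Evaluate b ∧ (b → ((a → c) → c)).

a → c = N → 1 = 1
(a → c) → c = 1 → 1 = 1
b → ((a → c) → c) = 0 → 1 = 1
b ∧ (b → ((a → c) → c)) = 0 ∧ 1 = 0

0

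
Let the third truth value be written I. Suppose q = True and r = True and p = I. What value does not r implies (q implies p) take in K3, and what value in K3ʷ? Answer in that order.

In K3: not r = not True = False
q implies p = True implies I = I
not r implies (q implies p) = False implies I = True
In K3ʷ: not r = not True = False
q implies p = True implies I = I  [any arg is the third value ⇒ result is the third value]
not r implies (q implies p) = False implies I = I
They differ because K3 and K3ʷ treat I differently under the binary connectives.

True; I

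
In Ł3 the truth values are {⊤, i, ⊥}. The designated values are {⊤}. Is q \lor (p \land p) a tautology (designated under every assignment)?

Countermodel: q=i, p=i gives i, which is not designated.

No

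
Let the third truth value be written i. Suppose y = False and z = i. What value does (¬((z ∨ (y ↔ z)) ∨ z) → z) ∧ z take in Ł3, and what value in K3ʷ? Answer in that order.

In Ł3: y ↔ z = False ↔ i = i
z ∨ (y ↔ z) = i ∨ i = i
(z ∨ (y ↔ z)) ∨ z = i ∨ i = i
¬((z ∨ (y ↔ z)) ∨ z) = ¬i = i
¬((z ∨ (y ↔ z)) ∨ z) → z = i → i = True
(¬((z ∨ (y ↔ z)) ∨ z) → z) ∧ z = True ∧ i = i
In K3ʷ: y ↔ z = False ↔ i = i
z ∨ (y ↔ z) = i ∨ i = i
(z ∨ (y ↔ z)) ∨ z = i ∨ i = i
¬((z ∨ (y ↔ z)) ∨ z) = ¬i = i
¬((z ∨ (y ↔ z)) ∨ z) → z = i → i = i
(¬((z ∨ (y ↔ z)) ∨ z) → z) ∧ z = i ∧ i = i

i; i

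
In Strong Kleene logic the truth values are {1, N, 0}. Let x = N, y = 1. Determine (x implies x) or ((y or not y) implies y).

1

x implies x = N implies N = N  [not N or N]
not y = not 1 = 0
y or not y = 1 or 0 = 1
(y or not y) implies y = 1 implies 1 = 1
(x implies x) or ((y or not y) implies y) = N or 1 = 1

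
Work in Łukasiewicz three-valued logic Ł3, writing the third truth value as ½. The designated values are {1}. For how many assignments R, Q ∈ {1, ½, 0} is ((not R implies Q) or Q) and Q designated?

Designated under: (R=1, Q=1); (R=½, Q=1); (R=0, Q=1).

3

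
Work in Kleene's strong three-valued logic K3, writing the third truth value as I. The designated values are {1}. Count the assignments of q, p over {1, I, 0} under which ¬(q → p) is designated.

Designated under: (q=1, p=0).

1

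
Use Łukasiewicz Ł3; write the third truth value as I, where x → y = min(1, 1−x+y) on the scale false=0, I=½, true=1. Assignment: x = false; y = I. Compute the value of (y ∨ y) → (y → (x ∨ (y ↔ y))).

true

y ∨ y = I ∨ I = I
y ↔ y = I ↔ I = true
x ∨ (y ↔ y) = false ∨ true = true
y → (x ∨ (y ↔ y)) = I → true = true
(y ∨ y) → (y → (x ∨ (y ↔ y))) = I → true = true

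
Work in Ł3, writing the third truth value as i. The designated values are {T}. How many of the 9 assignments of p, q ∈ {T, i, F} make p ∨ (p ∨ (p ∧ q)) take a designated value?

3

Designated under: (p=T, q=T); (p=T, q=i); (p=T, q=F).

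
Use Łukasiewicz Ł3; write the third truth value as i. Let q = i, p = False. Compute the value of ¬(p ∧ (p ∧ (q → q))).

True

q → q = i → i = True  [min(1, 1−½+½)]
p ∧ (q → q) = False ∧ True = False
p ∧ (p ∧ (q → q)) = False ∧ False = False
¬(p ∧ (p ∧ (q → q))) = ¬False = True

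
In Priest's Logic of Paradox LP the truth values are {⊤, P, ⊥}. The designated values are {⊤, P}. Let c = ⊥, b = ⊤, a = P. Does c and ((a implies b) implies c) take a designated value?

No

a implies b = P implies ⊤ = ⊤  [not P or ⊤]
(a implies b) implies c = ⊤ implies ⊥ = ⊥
c and ((a implies b) implies c) = ⊥ and ⊥ = ⊥
⊥ ∉ {⊤, P}.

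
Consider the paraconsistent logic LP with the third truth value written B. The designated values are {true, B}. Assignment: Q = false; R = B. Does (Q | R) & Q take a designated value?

No

Q | R = false | B = B
(Q | R) & Q = B & false = false
false ∉ {true, B}.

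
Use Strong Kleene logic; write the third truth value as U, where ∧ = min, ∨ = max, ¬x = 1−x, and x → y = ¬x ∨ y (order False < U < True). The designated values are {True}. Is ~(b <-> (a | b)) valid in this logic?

No

Countermodel: b=True, a=True gives False, which is not designated.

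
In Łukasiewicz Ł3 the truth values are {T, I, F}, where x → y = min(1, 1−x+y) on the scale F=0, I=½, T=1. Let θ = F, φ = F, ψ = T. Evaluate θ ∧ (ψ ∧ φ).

ψ ∧ φ = T ∧ F = F
θ ∧ (ψ ∧ φ) = F ∧ F = F

F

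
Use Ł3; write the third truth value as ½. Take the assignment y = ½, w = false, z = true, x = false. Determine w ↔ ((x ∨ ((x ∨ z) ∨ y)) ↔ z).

x ∨ z = false ∨ true = true
(x ∨ z) ∨ y = true ∨ ½ = true
x ∨ ((x ∨ z) ∨ y) = false ∨ true = true
(x ∨ ((x ∨ z) ∨ y)) ↔ z = true ↔ true = true
w ↔ ((x ∨ ((x ∨ z) ∨ y)) ↔ z) = false ↔ true = false

false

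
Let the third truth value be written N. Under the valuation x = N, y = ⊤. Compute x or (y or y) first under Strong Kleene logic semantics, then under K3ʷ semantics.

In Strong Kleene logic: y or y = ⊤ or ⊤ = ⊤
x or (y or y) = N or ⊤ = ⊤
In K3ʷ: y or y = ⊤ or ⊤ = ⊤
x or (y or y) = N or ⊤ = N
They differ because Strong Kleene logic and K3ʷ treat N differently under the binary connectives.

⊤; N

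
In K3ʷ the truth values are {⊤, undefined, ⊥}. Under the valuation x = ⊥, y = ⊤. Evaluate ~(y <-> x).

y <-> x = ⊤ <-> ⊥ = ⊥
~(y <-> x) = ~⊥ = ⊤

⊤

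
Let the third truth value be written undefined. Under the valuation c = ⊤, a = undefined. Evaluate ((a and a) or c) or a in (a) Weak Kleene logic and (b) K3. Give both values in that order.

In Weak Kleene logic: a and a = undefined and undefined = undefined
(a and a) or c = undefined or ⊤ = undefined
((a and a) or c) or a = undefined or undefined = undefined
In K3: a and a = undefined and undefined = undefined
(a and a) or c = undefined or ⊤ = ⊤
((a and a) or c) or a = ⊤ or undefined = ⊤
They differ because Weak Kleene logic and K3 treat undefined differently under the binary connectives.

undefined; ⊤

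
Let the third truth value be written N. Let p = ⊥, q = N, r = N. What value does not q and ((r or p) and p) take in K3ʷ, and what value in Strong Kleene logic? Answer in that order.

N; ⊥

In K3ʷ: not q = not N = N
r or p = N or ⊥ = N
(r or p) and p = N and ⊥ = N
not q and ((r or p) and p) = N and N = N
In Strong Kleene logic: not q = not N = N
r or p = N or ⊥ = N
(r or p) and p = N and ⊥ = ⊥
not q and ((r or p) and p) = N and ⊥ = ⊥
They differ because K3ʷ and Strong Kleene logic treat N differently under the binary connectives.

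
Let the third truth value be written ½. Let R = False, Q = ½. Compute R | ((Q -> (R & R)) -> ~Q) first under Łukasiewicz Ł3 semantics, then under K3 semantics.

In Łukasiewicz Ł3: R & R = False & False = False
Q -> (R & R) = ½ -> False = ½
~Q = ~½ = ½
(Q -> (R & R)) -> ~Q = ½ -> ½ = True
R | ((Q -> (R & R)) -> ~Q) = False | True = True
In K3: R & R = False & False = False
Q -> (R & R) = ½ -> False = ½
~Q = ~½ = ½
(Q -> (R & R)) -> ~Q = ½ -> ½ = ½
R | ((Q -> (R & R)) -> ~Q) = False | ½ = ½
They differ because Łukasiewicz Ł3 and K3 treat ½ differently under implication.

True; ½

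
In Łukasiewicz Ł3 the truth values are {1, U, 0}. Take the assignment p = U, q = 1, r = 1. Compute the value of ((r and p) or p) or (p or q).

1

r and p = 1 and U = U
(r and p) or p = U or U = U
p or q = U or 1 = 1
((r and p) or p) or (p or q) = U or 1 = 1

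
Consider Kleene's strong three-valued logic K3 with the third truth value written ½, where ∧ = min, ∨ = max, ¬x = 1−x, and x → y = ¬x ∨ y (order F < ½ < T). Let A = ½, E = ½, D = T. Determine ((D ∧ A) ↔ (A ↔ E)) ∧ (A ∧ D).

½

D ∧ A = T ∧ ½ = ½
A ↔ E = ½ ↔ ½ = ½
(D ∧ A) ↔ (A ↔ E) = ½ ↔ ½ = ½
A ∧ D = ½ ∧ T = ½
((D ∧ A) ↔ (A ↔ E)) ∧ (A ∧ D) = ½ ∧ ½ = ½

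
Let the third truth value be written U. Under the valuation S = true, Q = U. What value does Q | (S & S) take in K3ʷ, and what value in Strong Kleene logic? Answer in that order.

U; true

In K3ʷ: S & S = true & true = true
Q | (S & S) = U | true = U
In Strong Kleene logic: S & S = true & true = true
Q | (S & S) = U | true = true
They differ because K3ʷ and Strong Kleene logic treat U differently under the binary connectives.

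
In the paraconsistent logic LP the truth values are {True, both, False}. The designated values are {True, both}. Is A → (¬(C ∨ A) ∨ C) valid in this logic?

No

Countermodel: A=True, C=False gives False, which is not designated.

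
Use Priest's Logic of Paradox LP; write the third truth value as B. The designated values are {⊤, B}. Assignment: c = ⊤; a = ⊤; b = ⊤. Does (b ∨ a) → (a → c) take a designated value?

b ∨ a = ⊤ ∨ ⊤ = ⊤
a → c = ⊤ → ⊤ = ⊤
(b ∨ a) → (a → c) = ⊤ → ⊤ = ⊤
⊤ ∈ {⊤, B}.

Yes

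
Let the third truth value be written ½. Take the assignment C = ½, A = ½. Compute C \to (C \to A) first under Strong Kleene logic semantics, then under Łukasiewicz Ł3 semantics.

In Strong Kleene logic: C \to A = ½ \to ½ = ½  [\lnot ½ \lor ½]
C \to (C \to A) = ½ \to ½ = ½
In Łukasiewicz Ł3: C \to A = ½ \to ½ = T  [min(1, 1−½+½)]
C \to (C \to A) = ½ \to T = T
They differ because Strong Kleene logic and Łukasiewicz Ł3 treat ½ differently under implication.

½; T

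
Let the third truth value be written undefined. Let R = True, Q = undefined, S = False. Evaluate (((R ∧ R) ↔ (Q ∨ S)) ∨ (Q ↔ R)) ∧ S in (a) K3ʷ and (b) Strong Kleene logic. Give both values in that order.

undefined; False

In K3ʷ: R ∧ R = True ∧ True = True
Q ∨ S = undefined ∨ False = undefined
(R ∧ R) ↔ (Q ∨ S) = True ↔ undefined = undefined
Q ↔ R = undefined ↔ True = undefined
((R ∧ R) ↔ (Q ∨ S)) ∨ (Q ↔ R) = undefined ∨ undefined = undefined
(((R ∧ R) ↔ (Q ∨ S)) ∨ (Q ↔ R)) ∧ S = undefined ∧ False = undefined
In Strong Kleene logic: R ∧ R = True ∧ True = True
Q ∨ S = undefined ∨ False = undefined
(R ∧ R) ↔ (Q ∨ S) = True ↔ undefined = undefined
Q ↔ R = undefined ↔ True = undefined
((R ∧ R) ↔ (Q ∨ S)) ∨ (Q ↔ R) = undefined ∨ undefined = undefined
(((R ∧ R) ↔ (Q ∨ S)) ∨ (Q ↔ R)) ∧ S = undefined ∧ False = False
They differ because K3ʷ and Strong Kleene logic treat undefined differently under the binary connectives.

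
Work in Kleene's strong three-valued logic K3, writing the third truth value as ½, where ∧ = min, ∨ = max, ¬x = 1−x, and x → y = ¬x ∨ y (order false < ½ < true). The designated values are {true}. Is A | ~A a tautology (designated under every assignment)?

Countermodel: A=½ gives ½, which is not designated.

No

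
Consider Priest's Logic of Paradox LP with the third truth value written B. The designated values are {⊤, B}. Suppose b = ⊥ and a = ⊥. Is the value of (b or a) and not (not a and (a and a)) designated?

b or a = ⊥ or ⊥ = ⊥
not a = not ⊥ = ⊤
a and a = ⊥ and ⊥ = ⊥
not a and (a and a) = ⊤ and ⊥ = ⊥
not (not a and (a and a)) = not ⊥ = ⊤
(b or a) and not (not a and (a and a)) = ⊥ and ⊤ = ⊥
⊥ ∉ {⊤, B}.

No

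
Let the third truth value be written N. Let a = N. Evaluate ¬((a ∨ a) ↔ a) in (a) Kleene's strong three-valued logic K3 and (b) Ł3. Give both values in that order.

In Kleene's strong three-valued logic K3: a ∨ a = N ∨ N = N
(a ∨ a) ↔ a = N ↔ N = N
¬((a ∨ a) ↔ a) = ¬N = N
In Ł3: a ∨ a = N ∨ N = N
(a ∨ a) ↔ a = N ↔ N = ⊤  [1 − |½−½|]
¬((a ∨ a) ↔ a) = ¬⊤ = ⊥
They differ because Kleene's strong three-valued logic K3 and Ł3 treat N differently under implication.

N; ⊥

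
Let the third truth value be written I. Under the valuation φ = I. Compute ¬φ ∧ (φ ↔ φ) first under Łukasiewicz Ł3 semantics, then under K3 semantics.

I; I

In Łukasiewicz Ł3: ¬φ = ¬I = I
φ ↔ φ = I ↔ I = T  [1 − |½−½|]
¬φ ∧ (φ ↔ φ) = I ∧ T = I
In K3: ¬φ = ¬I = I
φ ↔ φ = I ↔ I = I
¬φ ∧ (φ ↔ φ) = I ∧ I = I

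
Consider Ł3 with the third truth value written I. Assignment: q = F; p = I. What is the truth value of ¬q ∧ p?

¬q = ¬F = T
¬q ∧ p = T ∧ I = I

I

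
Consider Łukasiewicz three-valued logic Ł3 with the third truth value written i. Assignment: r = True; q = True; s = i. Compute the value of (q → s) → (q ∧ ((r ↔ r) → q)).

q → s = True → i = i  [min(1, 1−1+½)]
r ↔ r = True ↔ True = True
(r ↔ r) → q = True → True = True
q ∧ ((r ↔ r) → q) = True ∧ True = True
(q → s) → (q ∧ ((r ↔ r) → q)) = i → True = True

True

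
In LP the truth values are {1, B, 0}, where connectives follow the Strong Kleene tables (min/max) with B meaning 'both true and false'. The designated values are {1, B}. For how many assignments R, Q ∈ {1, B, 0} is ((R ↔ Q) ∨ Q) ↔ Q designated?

8

Of the 9 assignments, 8 give a value in {1, B}.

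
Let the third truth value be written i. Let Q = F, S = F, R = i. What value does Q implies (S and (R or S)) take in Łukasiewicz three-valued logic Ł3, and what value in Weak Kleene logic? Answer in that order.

T; i

In Łukasiewicz three-valued logic Ł3: R or S = i or F = i
S and (R or S) = F and i = F
Q implies (S and (R or S)) = F implies F = T
In Weak Kleene logic: R or S = i or F = i
S and (R or S) = F and i = i
Q implies (S and (R or S)) = F implies i = i  [any arg is the third value ⇒ result is the third value]
They differ because Łukasiewicz three-valued logic Ł3 and Weak Kleene logic treat i differently under the binary connectives.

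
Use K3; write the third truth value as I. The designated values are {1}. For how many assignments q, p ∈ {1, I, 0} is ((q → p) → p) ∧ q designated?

Designated under: (q=1, p=1); (q=1, p=0).

2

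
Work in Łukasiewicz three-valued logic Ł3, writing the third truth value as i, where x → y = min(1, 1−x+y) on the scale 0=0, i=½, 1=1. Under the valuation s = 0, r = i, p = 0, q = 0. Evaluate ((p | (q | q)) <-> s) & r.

q | q = 0 | 0 = 0
p | (q | q) = 0 | 0 = 0
(p | (q | q)) <-> s = 0 <-> 0 = 1
((p | (q | q)) <-> s) & r = 1 & i = i

i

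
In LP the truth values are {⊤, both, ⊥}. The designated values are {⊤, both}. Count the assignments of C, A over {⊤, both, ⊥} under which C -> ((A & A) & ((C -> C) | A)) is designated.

8

Of the 9 assignments, 8 give a value in {⊤, both}.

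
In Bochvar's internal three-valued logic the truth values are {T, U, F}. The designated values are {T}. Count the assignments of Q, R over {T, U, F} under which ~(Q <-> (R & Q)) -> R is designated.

Designated under: (Q=T, R=T); (Q=F, R=T); (Q=F, R=F).

3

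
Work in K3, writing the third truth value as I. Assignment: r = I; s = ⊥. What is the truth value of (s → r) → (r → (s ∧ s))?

s → r = ⊥ → I = ⊤  [¬⊥ ∨ I]
s ∧ s = ⊥ ∧ ⊥ = ⊥
r → (s ∧ s) = I → ⊥ = I
(s → r) → (r → (s ∧ s)) = ⊤ → I = I

I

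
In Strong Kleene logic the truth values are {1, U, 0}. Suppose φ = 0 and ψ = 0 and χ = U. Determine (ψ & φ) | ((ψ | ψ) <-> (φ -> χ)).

ψ & φ = 0 & 0 = 0
ψ | ψ = 0 | 0 = 0
φ -> χ = 0 -> U = 1  [~0 | U]
(ψ | ψ) <-> (φ -> χ) = 0 <-> 1 = 0
(ψ & φ) | ((ψ | ψ) <-> (φ -> χ)) = 0 | 0 = 0

0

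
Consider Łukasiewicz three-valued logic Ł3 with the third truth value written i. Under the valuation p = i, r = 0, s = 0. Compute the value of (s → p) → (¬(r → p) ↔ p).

s → p = 0 → i = 1  [min(1, 1−0+½)]
r → p = 0 → i = 1
¬(r → p) = ¬1 = 0
¬(r → p) ↔ p = 0 ↔ i = i
(s → p) → (¬(r → p) ↔ p) = 1 → i = i

i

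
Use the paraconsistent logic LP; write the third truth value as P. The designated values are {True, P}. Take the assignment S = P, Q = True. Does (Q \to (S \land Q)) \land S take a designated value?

S \land Q = P \land True = P
Q \to (S \land Q) = True \to P = P  [\lnot True \lor P]
(Q \to (S \land Q)) \land S = P \land P = P
P ∈ {True, P}.

Yes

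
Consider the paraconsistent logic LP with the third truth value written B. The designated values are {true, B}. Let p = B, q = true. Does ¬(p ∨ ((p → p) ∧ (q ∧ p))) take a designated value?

Yes

p → p = B → B = B  [¬B ∨ B]
q ∧ p = true ∧ B = B
(p → p) ∧ (q ∧ p) = B ∧ B = B
p ∨ ((p → p) ∧ (q ∧ p)) = B ∨ B = B
¬(p ∨ ((p → p) ∧ (q ∧ p))) = ¬B = B
B ∈ {true, B}.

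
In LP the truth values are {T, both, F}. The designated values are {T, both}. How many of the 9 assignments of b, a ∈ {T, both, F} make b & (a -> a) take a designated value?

Of the 9 assignments, 6 give a value in {T, both}.

6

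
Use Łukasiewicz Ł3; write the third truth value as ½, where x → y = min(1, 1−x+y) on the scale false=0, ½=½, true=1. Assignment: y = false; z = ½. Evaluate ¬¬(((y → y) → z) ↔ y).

½

y → y = false → false = true
(y → y) → z = true → ½ = ½  [min(1, 1−1+½)]
((y → y) → z) ↔ y = ½ ↔ false = ½
¬(((y → y) → z) ↔ y) = ¬½ = ½
¬¬(((y → y) → z) ↔ y) = ¬½ = ½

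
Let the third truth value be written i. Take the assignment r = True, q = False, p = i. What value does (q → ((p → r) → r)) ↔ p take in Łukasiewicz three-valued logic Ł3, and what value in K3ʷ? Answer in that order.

i; i

In Łukasiewicz three-valued logic Ł3: p → r = i → True = True
(p → r) → r = True → True = True
q → ((p → r) → r) = False → True = True
(q → ((p → r) → r)) ↔ p = True ↔ i = i
In K3ʷ: p → r = i → True = i  [any arg is the third value ⇒ result is the third value]
(p → r) → r = i → True = i
q → ((p → r) → r) = False → i = i
(q → ((p → r) → r)) ↔ p = i ↔ i = i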